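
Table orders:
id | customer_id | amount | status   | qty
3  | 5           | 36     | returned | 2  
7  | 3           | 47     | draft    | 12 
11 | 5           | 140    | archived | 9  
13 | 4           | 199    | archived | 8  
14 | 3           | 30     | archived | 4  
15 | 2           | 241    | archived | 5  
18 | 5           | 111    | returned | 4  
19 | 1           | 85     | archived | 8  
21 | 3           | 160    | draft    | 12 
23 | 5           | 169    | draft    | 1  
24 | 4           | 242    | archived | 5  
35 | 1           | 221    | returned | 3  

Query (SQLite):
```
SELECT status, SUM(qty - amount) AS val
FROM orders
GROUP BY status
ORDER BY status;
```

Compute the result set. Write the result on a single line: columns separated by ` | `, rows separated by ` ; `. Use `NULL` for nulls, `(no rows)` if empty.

For each row compute qty - amount.
Group by status; take SUM of the expression per group.
  archived: ids {11, 13, 14, 15, 19, 24} → SUM(qty - amount)=-898
  draft: ids {7, 21, 23} → SUM(qty - amount)=-351
  returned: ids {3, 18, 35} → SUM(qty - amount)=-359

archived | -898 ; draft | -351 ; returned | -359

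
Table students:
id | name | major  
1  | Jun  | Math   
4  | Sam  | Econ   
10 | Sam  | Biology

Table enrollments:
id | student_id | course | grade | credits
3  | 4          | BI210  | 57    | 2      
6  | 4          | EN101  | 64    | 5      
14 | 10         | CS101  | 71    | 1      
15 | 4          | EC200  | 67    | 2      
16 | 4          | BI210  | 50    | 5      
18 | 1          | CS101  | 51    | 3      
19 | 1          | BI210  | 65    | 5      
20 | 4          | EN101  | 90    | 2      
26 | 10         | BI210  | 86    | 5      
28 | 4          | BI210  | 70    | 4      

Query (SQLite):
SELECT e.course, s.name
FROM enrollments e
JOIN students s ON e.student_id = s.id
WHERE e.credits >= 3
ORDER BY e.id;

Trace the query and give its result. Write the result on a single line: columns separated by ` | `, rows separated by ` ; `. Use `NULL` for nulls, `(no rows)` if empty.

EN101 | Sam ; BI210 | Sam ; CS101 | Jun ; BI210 | Jun ; BI210 | Sam ; BI210 | Sam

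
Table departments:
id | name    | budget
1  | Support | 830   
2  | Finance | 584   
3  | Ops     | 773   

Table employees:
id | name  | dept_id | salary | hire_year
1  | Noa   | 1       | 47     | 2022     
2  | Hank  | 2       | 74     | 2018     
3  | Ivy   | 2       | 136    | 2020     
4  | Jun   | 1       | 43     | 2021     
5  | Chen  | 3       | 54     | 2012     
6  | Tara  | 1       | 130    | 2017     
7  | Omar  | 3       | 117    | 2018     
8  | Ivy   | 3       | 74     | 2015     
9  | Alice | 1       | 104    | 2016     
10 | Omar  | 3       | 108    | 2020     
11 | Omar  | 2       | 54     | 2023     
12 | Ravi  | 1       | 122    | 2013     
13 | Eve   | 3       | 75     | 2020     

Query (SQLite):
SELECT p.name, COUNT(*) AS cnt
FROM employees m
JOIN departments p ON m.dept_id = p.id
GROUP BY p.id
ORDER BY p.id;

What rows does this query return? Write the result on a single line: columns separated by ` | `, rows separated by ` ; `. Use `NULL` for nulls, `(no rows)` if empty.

Join each employees row to its departments via dept_id.
Group joined rows by departments.id; compute COUNT(*) per group.
  1: ids {1, 4, 6, 9, 12} → COUNT(*)=5
  2: ids {2, 3, 11} → COUNT(*)=3
  3: ids {5, 7, 8, 10, 13} → COUNT(*)=5

Support | 5 ; Finance | 3 ; Ops | 5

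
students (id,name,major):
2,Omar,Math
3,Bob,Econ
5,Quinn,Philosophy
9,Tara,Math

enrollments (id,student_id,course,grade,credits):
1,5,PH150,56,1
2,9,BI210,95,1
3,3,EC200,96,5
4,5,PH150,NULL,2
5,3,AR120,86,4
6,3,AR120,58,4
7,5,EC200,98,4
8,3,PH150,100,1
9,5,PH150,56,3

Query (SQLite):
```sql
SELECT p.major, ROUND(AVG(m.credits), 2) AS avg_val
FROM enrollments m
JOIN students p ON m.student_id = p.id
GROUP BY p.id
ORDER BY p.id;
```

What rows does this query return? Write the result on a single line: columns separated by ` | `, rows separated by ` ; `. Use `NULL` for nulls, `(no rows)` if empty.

Join each enrollments row to its students via student_id.
Group joined rows by students.id; compute ROUND(AVG(m.credits), 2) per group.
  3: ids {3, 5, 6, 8} → ROUND(AVG(m.credits), 2)=3.5
  5: ids {1, 4, 7, 9} → ROUND(AVG(m.credits), 2)=2.5
  9: ids {2} → ROUND(AVG(m.credits), 2)=1

Econ | 3.5 ; Philosophy | 2.5 ; Math | 1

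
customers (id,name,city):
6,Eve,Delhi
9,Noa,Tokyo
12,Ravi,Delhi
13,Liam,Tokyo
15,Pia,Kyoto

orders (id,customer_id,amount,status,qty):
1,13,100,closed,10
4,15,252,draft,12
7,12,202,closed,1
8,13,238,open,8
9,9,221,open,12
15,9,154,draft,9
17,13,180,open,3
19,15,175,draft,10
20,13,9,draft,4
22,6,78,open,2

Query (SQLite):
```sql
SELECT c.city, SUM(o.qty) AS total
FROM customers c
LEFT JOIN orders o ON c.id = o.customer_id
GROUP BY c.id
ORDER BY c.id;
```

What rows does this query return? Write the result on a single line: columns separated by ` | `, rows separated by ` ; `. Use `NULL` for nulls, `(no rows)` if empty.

LEFT JOIN keeps every customers row; unmatched ones get NULL for orders columns.
Group by customers.id and compute SUM(o.qty). SUM over an all-NULL group is NULL.
  6: ids {22} → SUM(o.qty)=2
  9: ids {9, 15} → SUM(o.qty)=21
  12: ids {7} → SUM(o.qty)=1
  13: ids {1, 8, 17, 20} → SUM(o.qty)=25
  15: ids {4, 19} → SUM(o.qty)=22

Delhi | 2 ; Tokyo | 21 ; Delhi | 1 ; Tokyo | 25 ; Kyoto | 22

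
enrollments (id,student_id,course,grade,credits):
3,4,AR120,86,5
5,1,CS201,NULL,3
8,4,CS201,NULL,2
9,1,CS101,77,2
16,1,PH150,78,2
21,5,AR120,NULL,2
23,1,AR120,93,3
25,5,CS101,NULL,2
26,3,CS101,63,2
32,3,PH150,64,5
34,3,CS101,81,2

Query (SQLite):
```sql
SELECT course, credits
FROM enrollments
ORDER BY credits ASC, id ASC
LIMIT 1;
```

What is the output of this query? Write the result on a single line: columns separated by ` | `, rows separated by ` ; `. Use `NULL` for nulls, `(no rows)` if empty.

CS201 | 2

Sort by credits asc, tiebreak id asc: (2, id=8), (2, id=9), (2, id=16), (2, id=21) …. Take first 1.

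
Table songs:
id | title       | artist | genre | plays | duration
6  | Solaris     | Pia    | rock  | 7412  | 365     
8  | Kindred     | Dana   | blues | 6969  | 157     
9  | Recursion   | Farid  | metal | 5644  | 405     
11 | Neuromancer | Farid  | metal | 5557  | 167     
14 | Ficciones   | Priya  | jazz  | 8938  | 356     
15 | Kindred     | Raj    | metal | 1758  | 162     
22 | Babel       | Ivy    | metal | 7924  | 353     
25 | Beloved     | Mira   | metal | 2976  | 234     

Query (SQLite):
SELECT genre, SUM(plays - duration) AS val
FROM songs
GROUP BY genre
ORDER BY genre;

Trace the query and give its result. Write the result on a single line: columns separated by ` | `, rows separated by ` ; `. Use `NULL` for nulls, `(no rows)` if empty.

blues | 6812 ; jazz | 8582 ; metal | 22538 ; rock | 7047

For each row compute plays - duration.
Group by genre; take SUM of the expression per group.
  blues: ids {8} → SUM(plays - duration)=6812
  jazz: ids {14} → SUM(plays - duration)=8582
  metal: ids {9, 11, 15, 22, 25} → SUM(plays - duration)=22538
  rock: ids {6} → SUM(plays - duration)=7047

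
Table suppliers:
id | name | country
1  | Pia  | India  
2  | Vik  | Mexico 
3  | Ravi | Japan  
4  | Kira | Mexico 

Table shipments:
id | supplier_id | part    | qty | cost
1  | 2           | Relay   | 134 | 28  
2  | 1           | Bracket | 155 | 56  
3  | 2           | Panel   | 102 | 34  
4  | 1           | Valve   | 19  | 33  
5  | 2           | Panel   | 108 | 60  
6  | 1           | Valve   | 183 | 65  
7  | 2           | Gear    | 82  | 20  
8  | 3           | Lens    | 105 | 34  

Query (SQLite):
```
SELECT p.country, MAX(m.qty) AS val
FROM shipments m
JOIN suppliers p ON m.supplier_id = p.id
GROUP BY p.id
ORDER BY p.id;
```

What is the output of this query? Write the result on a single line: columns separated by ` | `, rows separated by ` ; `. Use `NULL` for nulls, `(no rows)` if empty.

Join each shipments row to its suppliers via supplier_id.
Group joined rows by suppliers.id; compute MAX(m.qty) per group.
  1: ids {2, 4, 6} → MAX(m.qty)=183
  2: ids {1, 3, 5, 7} → MAX(m.qty)=134
  3: ids {8} → MAX(m.qty)=105

India | 183 ; Mexico | 134 ; Japan | 105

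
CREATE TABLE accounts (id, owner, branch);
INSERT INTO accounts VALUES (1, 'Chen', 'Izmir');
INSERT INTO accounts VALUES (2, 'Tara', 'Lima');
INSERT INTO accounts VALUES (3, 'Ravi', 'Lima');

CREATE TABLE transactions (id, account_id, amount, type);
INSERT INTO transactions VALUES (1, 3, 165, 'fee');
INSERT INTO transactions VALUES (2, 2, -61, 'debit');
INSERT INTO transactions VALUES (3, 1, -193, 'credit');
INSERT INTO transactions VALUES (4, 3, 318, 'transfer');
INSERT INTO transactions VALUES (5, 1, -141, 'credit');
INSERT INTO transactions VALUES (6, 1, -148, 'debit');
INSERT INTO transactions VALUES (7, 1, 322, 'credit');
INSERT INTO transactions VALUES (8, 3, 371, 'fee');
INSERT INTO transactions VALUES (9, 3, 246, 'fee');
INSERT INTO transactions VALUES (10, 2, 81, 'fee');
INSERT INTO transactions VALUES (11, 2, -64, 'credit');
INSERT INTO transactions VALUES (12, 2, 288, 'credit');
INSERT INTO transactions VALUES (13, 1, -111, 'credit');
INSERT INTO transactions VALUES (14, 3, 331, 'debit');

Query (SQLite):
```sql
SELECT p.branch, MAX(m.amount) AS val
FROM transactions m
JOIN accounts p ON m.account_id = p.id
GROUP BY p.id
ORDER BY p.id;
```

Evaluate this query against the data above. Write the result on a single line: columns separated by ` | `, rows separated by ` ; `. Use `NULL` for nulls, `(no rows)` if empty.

Izmir | 322 ; Lima | 288 ; Lima | 371

Join each transactions row to its accounts via account_id.
Group joined rows by accounts.id; compute MAX(m.amount) per group.
  1: ids {3, 5, 6, 7, 13} → MAX(m.amount)=322
  2: ids {2, 10, 11, 12} → MAX(m.amount)=288
  3: ids {1, 4, 8, 9, 14} → MAX(m.amount)=371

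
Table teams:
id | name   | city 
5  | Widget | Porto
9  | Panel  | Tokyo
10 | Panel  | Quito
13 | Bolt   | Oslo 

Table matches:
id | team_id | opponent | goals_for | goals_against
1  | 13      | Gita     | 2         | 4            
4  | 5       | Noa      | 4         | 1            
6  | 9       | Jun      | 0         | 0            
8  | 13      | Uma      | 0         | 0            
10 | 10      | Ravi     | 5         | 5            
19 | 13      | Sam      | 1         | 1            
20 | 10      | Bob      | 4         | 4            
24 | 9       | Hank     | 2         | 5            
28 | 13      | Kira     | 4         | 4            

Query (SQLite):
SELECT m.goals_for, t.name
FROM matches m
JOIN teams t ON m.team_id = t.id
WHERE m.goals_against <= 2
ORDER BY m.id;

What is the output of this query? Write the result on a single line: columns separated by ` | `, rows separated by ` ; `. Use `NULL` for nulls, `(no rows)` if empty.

Each matches row matches the teams row where team_id = teams.id.
Then keep rows with m.goals_against <= 2.

4 | Widget ; 0 | Panel ; 0 | Bolt ; 1 | Bolt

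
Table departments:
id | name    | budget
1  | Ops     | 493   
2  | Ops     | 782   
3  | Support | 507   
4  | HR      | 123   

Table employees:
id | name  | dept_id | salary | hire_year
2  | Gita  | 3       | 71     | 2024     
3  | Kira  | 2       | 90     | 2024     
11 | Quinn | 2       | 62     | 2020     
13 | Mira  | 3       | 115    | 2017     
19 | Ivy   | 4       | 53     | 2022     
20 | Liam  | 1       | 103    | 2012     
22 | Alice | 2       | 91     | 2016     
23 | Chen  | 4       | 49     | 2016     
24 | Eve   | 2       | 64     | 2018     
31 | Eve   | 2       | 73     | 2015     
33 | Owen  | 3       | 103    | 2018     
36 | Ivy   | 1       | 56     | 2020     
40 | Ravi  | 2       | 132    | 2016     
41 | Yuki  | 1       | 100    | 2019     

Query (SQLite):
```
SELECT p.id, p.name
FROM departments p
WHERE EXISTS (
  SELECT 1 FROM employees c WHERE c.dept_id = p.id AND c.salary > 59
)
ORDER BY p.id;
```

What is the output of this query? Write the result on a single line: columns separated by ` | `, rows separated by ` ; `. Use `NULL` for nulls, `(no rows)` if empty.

1 | Ops ; 2 | Ops ; 3 | Support

For each departments row, check whether any employees with matching dept_id has salary > 59.
Keep rows where that is true.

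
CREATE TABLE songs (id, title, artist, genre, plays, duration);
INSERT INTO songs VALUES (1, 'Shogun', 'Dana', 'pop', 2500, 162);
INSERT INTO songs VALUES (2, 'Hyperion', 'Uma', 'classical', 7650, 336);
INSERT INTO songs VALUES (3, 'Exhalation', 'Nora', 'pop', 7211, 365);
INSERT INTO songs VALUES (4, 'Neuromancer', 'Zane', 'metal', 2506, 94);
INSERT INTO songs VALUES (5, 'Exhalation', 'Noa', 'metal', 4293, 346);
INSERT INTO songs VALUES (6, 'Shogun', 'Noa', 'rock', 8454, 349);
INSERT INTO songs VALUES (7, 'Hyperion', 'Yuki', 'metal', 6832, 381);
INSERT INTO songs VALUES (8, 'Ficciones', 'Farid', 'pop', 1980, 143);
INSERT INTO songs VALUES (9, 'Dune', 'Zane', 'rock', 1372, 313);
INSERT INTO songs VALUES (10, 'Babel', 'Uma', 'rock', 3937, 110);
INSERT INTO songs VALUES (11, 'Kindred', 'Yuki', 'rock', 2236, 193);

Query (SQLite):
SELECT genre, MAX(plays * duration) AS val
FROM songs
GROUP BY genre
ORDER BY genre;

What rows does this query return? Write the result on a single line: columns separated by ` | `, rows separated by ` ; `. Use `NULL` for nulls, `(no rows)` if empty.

For each row compute plays * duration.
Group by genre; take MAX of the expression per group.
  classical: ids {2} → MAX(plays * duration)=2570400
  metal: ids {4, 5, 7} → MAX(plays * duration)=2602992
  pop: ids {1, 3, 8} → MAX(plays * duration)=2632015
  rock: ids {6, 9, 10, 11} → MAX(plays * duration)=2950446

classical | 2570400 ; metal | 2602992 ; pop | 2632015 ; rock | 2950446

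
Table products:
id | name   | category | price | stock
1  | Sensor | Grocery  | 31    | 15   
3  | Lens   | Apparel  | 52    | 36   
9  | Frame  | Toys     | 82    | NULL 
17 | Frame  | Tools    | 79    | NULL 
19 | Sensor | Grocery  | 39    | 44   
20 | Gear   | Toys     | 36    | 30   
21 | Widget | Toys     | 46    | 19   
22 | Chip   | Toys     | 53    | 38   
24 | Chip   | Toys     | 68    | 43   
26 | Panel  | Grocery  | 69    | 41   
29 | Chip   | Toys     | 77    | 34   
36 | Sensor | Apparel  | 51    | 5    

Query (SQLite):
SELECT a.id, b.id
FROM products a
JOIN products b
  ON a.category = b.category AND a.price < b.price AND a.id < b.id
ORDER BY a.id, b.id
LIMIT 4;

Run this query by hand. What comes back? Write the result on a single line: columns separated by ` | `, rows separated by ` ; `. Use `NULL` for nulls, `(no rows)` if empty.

Pairs (a,b) with same category, a.price < b.price, a.id < b.id.
category groups: Apparel:{3,36} Grocery:{1,19,26} Tools:{17} Toys:{9,20,21,22,24,29}
Ordered by (a.id, b.id); first 4.

1 | 19 ; 1 | 26 ; 19 | 26 ; 20 | 21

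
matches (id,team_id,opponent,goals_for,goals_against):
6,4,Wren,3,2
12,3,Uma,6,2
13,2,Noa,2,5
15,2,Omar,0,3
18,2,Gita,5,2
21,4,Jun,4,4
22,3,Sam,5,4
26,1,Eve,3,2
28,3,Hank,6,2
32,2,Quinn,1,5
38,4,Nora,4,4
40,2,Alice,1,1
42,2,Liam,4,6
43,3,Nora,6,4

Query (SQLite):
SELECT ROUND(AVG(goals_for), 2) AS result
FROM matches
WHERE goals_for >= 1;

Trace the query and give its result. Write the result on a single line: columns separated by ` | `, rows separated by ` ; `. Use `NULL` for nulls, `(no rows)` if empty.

3.85

Rows where goals_for >= 1 → goals_for values: [3, 6, 2, 5, 4, 5, 3, 6, 1, 4, 1, 4, 6].
AVG = 50 / 13 (rounded to 2 dp).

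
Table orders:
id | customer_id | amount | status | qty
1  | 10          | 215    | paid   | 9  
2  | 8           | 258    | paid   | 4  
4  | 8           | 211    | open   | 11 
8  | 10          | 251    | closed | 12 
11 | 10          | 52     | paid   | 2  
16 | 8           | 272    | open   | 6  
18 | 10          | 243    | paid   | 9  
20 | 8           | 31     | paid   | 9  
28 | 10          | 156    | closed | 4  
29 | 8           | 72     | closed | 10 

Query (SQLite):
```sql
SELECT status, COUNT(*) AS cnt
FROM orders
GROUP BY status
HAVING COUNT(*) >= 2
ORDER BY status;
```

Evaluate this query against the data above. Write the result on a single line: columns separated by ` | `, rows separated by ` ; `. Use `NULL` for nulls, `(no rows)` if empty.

closed | 3 ; open | 2 ; paid | 5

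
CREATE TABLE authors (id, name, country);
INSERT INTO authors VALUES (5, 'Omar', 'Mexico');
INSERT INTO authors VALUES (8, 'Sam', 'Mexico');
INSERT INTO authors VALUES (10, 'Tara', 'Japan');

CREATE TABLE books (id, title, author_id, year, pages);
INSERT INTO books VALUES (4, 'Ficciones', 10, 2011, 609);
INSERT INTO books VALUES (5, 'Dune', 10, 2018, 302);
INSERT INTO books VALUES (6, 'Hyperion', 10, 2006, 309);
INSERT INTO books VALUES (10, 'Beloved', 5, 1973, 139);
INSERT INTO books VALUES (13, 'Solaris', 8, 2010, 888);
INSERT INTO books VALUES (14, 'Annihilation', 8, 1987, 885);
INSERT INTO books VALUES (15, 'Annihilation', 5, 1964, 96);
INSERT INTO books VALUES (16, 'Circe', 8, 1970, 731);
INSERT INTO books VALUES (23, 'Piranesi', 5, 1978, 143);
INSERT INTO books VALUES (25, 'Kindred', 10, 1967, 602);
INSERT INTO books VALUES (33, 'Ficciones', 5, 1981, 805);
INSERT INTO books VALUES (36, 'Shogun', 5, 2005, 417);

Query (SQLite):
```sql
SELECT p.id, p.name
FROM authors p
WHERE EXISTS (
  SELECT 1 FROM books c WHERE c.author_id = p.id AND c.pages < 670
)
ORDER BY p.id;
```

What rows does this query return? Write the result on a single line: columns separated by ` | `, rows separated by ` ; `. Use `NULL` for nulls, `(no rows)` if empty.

5 | Omar ; 10 | Tara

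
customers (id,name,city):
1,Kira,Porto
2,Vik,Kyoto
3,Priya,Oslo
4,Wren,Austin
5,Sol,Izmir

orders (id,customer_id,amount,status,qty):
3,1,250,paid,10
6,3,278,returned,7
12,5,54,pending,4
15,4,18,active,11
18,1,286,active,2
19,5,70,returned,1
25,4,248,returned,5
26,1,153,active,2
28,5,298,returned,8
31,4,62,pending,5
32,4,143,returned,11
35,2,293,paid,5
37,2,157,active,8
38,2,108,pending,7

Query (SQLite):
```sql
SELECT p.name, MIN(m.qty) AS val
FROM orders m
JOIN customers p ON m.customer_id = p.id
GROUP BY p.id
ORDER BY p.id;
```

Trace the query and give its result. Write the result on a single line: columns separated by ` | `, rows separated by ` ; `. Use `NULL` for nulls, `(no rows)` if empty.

Kira | 2 ; Vik | 5 ; Priya | 7 ; Wren | 5 ; Sol | 1

Join each orders row to its customers via customer_id.
Group joined rows by customers.id; compute MIN(m.qty) per group.
  1: ids {3, 18, 26} → MIN(m.qty)=2
  2: ids {35, 37, 38} → MIN(m.qty)=5
  3: ids {6} → MIN(m.qty)=7
  4: ids {15, 25, 31, 32} → MIN(m.qty)=5
  5: ids {12, 19, 28} → MIN(m.qty)=1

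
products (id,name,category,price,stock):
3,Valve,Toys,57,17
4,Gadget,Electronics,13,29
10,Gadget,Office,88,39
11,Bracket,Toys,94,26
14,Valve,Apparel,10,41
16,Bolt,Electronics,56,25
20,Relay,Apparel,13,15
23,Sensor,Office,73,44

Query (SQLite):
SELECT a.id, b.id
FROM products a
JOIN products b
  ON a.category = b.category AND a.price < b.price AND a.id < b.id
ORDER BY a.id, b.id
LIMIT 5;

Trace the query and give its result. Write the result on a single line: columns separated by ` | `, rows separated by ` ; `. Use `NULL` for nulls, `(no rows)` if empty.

Pairs (a,b) with same category, a.price < b.price, a.id < b.id.
category groups: Apparel:{14,20} Electronics:{4,16} Office:{10,23} Toys:{3,11}
Ordered by (a.id, b.id); first 5.

3 | 11 ; 4 | 16 ; 14 | 20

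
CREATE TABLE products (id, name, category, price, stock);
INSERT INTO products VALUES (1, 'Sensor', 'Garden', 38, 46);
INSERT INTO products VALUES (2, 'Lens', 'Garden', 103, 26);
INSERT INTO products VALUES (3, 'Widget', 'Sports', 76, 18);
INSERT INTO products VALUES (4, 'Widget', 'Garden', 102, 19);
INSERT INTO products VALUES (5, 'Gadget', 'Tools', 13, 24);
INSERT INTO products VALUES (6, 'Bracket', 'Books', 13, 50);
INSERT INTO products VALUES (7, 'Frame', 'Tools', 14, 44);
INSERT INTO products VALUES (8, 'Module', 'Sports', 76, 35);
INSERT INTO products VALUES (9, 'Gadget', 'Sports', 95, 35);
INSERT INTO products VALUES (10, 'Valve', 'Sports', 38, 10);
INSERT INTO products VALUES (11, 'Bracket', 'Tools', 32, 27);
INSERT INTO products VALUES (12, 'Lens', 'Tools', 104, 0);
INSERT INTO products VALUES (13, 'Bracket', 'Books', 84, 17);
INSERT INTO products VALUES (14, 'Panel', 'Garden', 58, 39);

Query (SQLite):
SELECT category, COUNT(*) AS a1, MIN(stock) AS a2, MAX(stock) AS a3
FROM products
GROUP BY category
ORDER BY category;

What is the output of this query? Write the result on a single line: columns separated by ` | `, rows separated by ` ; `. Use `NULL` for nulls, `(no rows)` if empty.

Books | 2 | 17 | 50 ; Garden | 4 | 19 | 46 ; Sports | 4 | 10 | 35 ; Tools | 4 | 0 | 44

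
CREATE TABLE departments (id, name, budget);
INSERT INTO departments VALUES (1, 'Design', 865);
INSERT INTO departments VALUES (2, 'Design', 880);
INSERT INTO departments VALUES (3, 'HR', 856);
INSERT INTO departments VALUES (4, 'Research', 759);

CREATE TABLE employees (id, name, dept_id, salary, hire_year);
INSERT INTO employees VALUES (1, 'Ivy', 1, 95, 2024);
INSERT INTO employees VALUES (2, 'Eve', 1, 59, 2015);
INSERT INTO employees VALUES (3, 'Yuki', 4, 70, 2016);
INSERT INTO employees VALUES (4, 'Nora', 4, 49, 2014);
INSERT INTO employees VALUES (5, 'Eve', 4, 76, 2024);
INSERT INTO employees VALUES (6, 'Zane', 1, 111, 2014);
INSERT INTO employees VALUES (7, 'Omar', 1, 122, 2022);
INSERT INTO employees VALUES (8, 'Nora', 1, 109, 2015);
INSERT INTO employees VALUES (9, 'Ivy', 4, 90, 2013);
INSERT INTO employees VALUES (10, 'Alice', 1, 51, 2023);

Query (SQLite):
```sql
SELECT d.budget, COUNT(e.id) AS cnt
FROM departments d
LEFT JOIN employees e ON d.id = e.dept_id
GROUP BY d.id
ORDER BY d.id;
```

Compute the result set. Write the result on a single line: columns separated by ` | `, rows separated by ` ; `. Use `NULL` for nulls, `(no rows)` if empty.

LEFT JOIN keeps every departments row; unmatched ones get NULL for employees columns.
Group by departments.id and compute COUNT(e.id). COUNT(col) of an all-NULL group is 0.
  1: ids {1, 2, 6, 7, 8, 10} → COUNT(e.id)=6
  2: ids {—} → COUNT(e.id)=0
  3: ids {—} → COUNT(e.id)=0
  4: ids {3, 4, 5, 9} → COUNT(e.id)=4

865 | 6 ; 880 | 0 ; 856 | 0 ; 759 | 4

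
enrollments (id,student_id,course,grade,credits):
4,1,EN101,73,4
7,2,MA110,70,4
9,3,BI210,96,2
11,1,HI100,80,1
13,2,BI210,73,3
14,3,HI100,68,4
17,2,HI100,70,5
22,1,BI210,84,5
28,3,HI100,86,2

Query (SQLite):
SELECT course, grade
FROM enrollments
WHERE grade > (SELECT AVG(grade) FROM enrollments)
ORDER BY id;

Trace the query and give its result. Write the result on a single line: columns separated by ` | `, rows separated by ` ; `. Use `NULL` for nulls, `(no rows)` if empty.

Scalar subquery: AVG(grade) over all enrollments rows = 77.777778 (≈; comparison uses full precision).
Keep rows where grade > that value.

BI210 | 96 ; HI100 | 80 ; BI210 | 84 ; HI100 | 86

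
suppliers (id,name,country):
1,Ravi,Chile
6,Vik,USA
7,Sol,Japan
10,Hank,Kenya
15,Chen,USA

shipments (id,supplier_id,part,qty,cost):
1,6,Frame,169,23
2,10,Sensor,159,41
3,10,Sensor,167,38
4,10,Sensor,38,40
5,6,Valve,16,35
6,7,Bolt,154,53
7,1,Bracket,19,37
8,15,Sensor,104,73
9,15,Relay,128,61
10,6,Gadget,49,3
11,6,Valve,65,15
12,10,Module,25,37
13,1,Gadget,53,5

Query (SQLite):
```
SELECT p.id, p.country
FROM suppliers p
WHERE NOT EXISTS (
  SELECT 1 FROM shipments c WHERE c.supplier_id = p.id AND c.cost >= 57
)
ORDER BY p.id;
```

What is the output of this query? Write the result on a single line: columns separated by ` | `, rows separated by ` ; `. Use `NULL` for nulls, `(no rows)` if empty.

For each suppliers row, check whether any shipments with matching supplier_id has cost >= 57.
Keep rows where that is false.

1 | Chile ; 6 | USA ; 7 | Japan ; 10 | Kenya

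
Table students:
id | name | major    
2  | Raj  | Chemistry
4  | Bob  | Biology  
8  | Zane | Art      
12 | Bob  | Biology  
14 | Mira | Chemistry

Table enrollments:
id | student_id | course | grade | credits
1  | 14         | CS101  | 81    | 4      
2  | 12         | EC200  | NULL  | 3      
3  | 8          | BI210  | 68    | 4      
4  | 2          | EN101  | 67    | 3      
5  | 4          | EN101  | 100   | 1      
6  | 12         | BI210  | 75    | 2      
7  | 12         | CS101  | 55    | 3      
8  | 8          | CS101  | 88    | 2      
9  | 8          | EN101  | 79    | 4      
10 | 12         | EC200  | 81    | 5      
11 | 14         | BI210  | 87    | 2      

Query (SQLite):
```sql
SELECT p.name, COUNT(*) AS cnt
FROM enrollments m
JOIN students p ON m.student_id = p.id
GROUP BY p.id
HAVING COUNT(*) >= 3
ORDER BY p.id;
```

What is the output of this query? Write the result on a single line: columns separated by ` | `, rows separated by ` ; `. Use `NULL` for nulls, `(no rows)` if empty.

Join each enrollments row to its students via student_id.
Group joined rows by students.id; compute COUNT(*) per group.
HAVING: keep groups with count ≥ 3.
  2: ids {4} → COUNT(*)=1
  4: ids {5} → COUNT(*)=1
  8: ids {3, 8, 9} → COUNT(*)=3
  12: ids {2, 6, 7, 10} → COUNT(*)=4
  14: ids {1, 11} → COUNT(*)=2

Zane | 3 ; Bob | 4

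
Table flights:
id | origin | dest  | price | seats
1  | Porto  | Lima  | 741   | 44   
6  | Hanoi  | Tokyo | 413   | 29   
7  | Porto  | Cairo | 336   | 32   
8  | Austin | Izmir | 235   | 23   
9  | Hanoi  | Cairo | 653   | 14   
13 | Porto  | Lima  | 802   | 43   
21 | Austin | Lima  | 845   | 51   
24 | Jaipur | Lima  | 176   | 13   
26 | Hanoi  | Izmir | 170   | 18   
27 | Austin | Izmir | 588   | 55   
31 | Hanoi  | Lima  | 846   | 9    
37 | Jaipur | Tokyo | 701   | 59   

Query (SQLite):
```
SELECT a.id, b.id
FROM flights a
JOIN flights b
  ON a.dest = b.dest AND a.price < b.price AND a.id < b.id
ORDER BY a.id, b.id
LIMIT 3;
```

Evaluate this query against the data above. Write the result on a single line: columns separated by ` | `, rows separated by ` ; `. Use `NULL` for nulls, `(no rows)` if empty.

Pairs (a,b) with same dest, a.price < b.price, a.id < b.id.
dest groups: Cairo:{7,9} Izmir:{8,26,27} Lima:{1,13,21,24,31} Tokyo:{6,37}
Ordered by (a.id, b.id); first 3.

1 | 13 ; 1 | 21 ; 1 | 31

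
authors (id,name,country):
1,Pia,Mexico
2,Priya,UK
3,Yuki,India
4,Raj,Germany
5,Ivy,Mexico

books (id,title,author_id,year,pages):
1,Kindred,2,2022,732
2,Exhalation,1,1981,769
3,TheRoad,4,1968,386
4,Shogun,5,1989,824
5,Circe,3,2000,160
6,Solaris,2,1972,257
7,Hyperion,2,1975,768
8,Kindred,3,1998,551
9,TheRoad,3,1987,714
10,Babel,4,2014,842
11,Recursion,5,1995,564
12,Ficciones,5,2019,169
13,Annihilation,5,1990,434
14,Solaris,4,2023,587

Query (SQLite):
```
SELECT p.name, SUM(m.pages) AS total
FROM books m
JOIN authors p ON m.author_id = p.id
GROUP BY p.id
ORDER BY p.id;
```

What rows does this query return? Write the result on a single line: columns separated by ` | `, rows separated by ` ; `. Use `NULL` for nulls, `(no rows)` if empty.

Pia | 769 ; Priya | 1757 ; Yuki | 1425 ; Raj | 1815 ; Ivy | 1991

Join each books row to its authors via author_id.
Group joined rows by authors.id; compute SUM(m.pages) per group.
  1: ids {2} → SUM(m.pages)=769
  2: ids {1, 6, 7} → SUM(m.pages)=1757
  3: ids {5, 8, 9} → SUM(m.pages)=1425
  4: ids {3, 10, 14} → SUM(m.pages)=1815
  5: ids {4, 11, 12, 13} → SUM(m.pages)=1991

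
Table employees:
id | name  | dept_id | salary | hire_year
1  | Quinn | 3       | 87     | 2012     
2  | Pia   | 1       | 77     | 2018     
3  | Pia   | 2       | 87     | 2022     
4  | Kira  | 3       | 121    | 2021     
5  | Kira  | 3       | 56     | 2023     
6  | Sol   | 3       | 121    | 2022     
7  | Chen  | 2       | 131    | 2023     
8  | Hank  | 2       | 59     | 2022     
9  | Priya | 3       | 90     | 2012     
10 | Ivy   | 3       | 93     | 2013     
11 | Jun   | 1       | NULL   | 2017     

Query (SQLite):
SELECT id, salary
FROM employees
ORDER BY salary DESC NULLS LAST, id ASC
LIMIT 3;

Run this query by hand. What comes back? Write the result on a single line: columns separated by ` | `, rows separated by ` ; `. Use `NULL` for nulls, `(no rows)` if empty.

7 | 131 ; 4 | 121 ; 6 | 121

Sort by salary desc, tiebreak id asc: (131, id=7), (121, id=4), (121, id=6), (93, id=10), (90, id=9), (87, id=1) …. Take first 3.
NULLS LAST: NULL salary rows go after all non-NULL rows (among themselves ordered by id asc).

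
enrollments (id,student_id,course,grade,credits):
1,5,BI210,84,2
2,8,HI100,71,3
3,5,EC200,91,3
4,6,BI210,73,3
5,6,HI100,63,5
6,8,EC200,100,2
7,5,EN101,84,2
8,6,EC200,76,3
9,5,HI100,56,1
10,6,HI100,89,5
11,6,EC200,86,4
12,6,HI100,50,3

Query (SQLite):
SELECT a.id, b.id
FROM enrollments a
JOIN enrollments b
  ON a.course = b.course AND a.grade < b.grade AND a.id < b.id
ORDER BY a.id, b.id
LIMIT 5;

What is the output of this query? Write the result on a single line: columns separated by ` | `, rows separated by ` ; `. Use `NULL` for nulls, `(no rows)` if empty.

Pairs (a,b) with same course, a.grade < b.grade, a.id < b.id.
course groups: BI210:{1,4} EC200:{3,6,8,11} EN101:{7} HI100:{2,5,9,10,12}
Ordered by (a.id, b.id); first 5.

2 | 10 ; 3 | 6 ; 5 | 10 ; 8 | 11 ; 9 | 10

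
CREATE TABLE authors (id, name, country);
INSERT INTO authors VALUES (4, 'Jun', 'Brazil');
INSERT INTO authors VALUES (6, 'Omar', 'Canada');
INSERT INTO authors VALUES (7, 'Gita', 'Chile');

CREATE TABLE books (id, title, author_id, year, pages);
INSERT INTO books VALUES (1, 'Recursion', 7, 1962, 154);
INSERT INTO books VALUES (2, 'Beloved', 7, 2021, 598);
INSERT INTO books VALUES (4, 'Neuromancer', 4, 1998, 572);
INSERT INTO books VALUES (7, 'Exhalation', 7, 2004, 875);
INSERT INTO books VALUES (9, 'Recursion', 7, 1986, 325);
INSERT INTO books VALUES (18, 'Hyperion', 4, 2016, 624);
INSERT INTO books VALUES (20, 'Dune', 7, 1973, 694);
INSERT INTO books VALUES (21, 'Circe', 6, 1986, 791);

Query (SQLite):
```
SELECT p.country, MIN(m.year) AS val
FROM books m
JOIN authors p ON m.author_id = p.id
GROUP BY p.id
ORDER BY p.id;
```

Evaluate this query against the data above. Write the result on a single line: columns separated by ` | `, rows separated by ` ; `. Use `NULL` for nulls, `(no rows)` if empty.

Brazil | 1998 ; Canada | 1986 ; Chile | 1962

Join each books row to its authors via author_id.
Group joined rows by authors.id; compute MIN(m.year) per group.
  4: ids {4, 18} → MIN(m.year)=1998
  6: ids {21} → MIN(m.year)=1986
  7: ids {1, 2, 7, 9, 20} → MIN(m.year)=1962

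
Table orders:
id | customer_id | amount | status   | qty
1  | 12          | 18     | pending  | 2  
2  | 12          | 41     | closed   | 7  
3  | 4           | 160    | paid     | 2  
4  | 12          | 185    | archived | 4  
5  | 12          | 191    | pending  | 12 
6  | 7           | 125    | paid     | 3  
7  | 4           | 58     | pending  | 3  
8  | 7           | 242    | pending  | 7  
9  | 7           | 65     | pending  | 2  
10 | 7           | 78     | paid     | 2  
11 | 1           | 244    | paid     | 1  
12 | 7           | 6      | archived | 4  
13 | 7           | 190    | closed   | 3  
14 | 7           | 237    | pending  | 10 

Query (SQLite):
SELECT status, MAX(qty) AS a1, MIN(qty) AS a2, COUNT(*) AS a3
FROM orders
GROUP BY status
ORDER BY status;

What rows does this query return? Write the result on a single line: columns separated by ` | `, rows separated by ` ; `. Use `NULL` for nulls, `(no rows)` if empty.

archived | 4 | 4 | 2 ; closed | 7 | 3 | 2 ; paid | 3 | 1 | 4 ; pending | 12 | 2 | 6

Group orders by status.
Per group compute: MAX(qty), MIN(qty), COUNT(*).
  archived: ids {4, 12} → MAX(qty)=4, MIN(qty)=4, COUNT(*)=2
  closed: ids {2, 13} → MAX(qty)=7, MIN(qty)=3, COUNT(*)=2
  paid: ids {3, 6, 10, 11} → MAX(qty)=3, MIN(qty)=1, COUNT(*)=4
  pending: ids {1, 5, 7, 8, 9, 14} → MAX(qty)=12, MIN(qty)=2, COUNT(*)=6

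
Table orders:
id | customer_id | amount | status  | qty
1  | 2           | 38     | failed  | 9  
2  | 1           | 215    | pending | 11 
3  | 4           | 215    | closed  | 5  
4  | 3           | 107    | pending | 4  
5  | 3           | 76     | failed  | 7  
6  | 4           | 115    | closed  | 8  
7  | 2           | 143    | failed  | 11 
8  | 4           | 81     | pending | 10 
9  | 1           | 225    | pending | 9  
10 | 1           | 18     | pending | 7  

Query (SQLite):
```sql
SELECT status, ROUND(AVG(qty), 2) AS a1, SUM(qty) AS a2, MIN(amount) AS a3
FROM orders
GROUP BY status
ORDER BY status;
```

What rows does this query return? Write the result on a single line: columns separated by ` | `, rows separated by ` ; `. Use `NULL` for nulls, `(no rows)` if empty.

closed | 6.5 | 13 | 115 ; failed | 9 | 27 | 38 ; pending | 8.2 | 41 | 18

Group orders by status.
Per group compute: ROUND(AVG(qty), 2), SUM(qty), MIN(amount).
  closed: ids {3, 6} → ROUND(AVG(qty), 2)=6.5, SUM(qty)=13, MIN(amount)=115
  failed: ids {1, 5, 7} → ROUND(AVG(qty), 2)=9, SUM(qty)=27, MIN(amount)=38
  pending: ids {2, 4, 8, 9, 10} → ROUND(AVG(qty), 2)=8.2, SUM(qty)=41, MIN(amount)=18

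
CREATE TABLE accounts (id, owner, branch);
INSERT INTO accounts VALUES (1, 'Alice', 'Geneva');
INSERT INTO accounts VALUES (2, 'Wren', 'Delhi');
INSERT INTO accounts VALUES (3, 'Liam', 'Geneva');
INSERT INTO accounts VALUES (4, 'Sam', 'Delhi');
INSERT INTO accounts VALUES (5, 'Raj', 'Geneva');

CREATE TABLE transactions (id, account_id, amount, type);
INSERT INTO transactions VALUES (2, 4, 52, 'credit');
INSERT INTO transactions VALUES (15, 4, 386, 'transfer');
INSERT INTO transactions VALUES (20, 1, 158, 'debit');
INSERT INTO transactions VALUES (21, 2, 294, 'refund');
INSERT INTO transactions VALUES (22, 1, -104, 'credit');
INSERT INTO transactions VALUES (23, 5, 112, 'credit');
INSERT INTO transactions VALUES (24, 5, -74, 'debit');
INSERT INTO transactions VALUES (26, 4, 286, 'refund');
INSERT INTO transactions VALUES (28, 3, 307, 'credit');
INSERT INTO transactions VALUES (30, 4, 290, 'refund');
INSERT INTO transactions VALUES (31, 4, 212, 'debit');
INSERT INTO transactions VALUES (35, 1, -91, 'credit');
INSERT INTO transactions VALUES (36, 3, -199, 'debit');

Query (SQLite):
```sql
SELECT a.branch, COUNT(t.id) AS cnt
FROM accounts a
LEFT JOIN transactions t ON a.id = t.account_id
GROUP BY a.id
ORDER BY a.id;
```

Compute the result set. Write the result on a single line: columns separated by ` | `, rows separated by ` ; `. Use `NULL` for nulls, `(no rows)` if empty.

Geneva | 3 ; Delhi | 1 ; Geneva | 2 ; Delhi | 5 ; Geneva | 2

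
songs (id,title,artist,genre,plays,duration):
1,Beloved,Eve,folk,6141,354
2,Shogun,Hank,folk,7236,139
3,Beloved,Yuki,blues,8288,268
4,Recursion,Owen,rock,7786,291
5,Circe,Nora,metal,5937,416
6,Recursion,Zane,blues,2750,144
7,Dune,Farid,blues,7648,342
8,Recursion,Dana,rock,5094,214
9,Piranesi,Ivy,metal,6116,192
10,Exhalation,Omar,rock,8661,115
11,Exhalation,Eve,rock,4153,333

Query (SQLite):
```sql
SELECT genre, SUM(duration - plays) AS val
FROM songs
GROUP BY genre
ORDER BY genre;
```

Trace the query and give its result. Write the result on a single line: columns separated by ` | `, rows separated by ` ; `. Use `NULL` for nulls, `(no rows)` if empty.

blues | -17932 ; folk | -12884 ; metal | -11445 ; rock | -24741

For each row compute duration - plays.
Group by genre; take SUM of the expression per group.
  blues: ids {3, 6, 7} → SUM(duration - plays)=-17932
  folk: ids {1, 2} → SUM(duration - plays)=-12884
  metal: ids {5, 9} → SUM(duration - plays)=-11445
  rock: ids {4, 8, 10, 11} → SUM(duration - plays)=-24741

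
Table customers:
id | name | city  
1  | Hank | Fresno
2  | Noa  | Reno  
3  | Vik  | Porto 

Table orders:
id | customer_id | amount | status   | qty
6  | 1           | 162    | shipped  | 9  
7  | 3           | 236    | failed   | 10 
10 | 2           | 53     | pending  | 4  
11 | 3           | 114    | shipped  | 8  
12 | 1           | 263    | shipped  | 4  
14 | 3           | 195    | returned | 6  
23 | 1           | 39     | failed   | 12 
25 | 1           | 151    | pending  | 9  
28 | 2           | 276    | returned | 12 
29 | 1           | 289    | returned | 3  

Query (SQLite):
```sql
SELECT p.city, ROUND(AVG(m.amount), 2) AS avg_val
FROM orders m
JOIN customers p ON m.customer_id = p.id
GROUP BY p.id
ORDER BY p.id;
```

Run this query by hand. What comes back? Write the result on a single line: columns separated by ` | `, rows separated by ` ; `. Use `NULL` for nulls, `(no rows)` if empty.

Join each orders row to its customers via customer_id.
Group joined rows by customers.id; compute ROUND(AVG(m.amount), 2) per group.
  1: ids {6, 12, 23, 25, 29} → ROUND(AVG(m.amount), 2)=180.8
  2: ids {10, 28} → ROUND(AVG(m.amount), 2)=164.5
  3: ids {7, 11, 14} → ROUND(AVG(m.amount), 2)=181.67

Fresno | 180.8 ; Reno | 164.5 ; Porto | 181.67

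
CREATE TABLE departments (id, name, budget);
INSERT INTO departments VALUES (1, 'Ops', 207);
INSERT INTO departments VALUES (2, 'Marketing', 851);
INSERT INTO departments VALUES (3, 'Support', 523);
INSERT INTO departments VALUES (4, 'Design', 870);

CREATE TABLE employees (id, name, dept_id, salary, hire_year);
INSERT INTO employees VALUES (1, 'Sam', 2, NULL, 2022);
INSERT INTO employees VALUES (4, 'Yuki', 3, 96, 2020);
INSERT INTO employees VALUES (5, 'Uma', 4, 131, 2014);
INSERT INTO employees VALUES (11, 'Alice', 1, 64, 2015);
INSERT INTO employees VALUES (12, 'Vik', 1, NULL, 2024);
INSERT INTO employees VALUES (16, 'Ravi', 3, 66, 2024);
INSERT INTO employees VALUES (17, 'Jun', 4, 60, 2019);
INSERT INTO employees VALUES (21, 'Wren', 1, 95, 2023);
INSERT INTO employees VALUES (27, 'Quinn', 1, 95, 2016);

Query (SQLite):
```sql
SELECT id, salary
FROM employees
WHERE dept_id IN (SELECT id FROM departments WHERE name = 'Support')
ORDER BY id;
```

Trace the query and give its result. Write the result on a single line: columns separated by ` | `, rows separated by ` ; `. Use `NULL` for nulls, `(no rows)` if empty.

4 | 96 ; 16 | 66

Inner query: departments.id where name = 'Support'.
Outer: keep employees rows whose dept_id is in that set.
Inner query → {3}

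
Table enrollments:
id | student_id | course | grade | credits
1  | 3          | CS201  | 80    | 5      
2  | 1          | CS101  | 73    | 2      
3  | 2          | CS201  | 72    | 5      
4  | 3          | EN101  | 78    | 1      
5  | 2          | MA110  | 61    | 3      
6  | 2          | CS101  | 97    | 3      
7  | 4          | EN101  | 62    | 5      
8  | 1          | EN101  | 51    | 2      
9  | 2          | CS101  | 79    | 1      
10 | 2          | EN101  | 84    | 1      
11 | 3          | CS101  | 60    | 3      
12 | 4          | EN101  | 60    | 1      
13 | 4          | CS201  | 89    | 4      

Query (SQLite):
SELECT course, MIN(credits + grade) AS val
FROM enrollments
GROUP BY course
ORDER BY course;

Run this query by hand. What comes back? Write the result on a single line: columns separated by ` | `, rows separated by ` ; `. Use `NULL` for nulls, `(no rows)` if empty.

For each row compute credits + grade.
Group by course; take MIN of the expression per group.
  CS101: ids {2, 6, 9, 11} → MIN(credits + grade)=63
  CS201: ids {1, 3, 13} → MIN(credits + grade)=77
  EN101: ids {4, 7, 8, 10, 12} → MIN(credits + grade)=53
  MA110: ids {5} → MIN(credits + grade)=64

CS101 | 63 ; CS201 | 77 ; EN101 | 53 ; MA110 | 64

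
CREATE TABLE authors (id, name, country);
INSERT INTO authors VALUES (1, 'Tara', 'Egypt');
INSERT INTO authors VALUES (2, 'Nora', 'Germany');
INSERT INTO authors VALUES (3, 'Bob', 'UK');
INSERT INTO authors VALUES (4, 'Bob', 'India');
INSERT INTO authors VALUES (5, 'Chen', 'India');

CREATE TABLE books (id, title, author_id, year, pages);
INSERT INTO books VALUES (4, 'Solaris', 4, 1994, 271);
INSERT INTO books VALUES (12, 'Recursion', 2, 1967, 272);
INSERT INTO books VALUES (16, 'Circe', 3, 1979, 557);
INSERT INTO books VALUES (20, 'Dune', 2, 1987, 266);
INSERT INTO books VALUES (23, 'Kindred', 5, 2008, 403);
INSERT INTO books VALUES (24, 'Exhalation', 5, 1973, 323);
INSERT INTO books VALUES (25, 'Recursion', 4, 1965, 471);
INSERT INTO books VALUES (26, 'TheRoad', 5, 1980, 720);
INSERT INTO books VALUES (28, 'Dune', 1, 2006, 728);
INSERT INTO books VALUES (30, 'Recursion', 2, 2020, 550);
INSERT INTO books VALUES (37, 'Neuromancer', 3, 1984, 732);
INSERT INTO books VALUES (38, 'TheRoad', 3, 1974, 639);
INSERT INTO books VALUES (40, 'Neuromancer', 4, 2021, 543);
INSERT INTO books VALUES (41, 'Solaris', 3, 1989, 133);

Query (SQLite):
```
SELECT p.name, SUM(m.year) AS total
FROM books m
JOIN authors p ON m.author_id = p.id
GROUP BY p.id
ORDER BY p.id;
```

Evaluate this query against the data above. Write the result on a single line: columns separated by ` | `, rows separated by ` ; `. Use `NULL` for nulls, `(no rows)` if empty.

Join each books row to its authors via author_id.
Group joined rows by authors.id; compute SUM(m.year) per group.
  1: ids {28} → SUM(m.year)=2006
  2: ids {12, 20, 30} → SUM(m.year)=5974
  3: ids {16, 37, 38, 41} → SUM(m.year)=7926
  4: ids {4, 25, 40} → SUM(m.year)=5980
  5: ids {23, 24, 26} → SUM(m.year)=5961

Tara | 2006 ; Nora | 5974 ; Bob | 7926 ; Bob | 5980 ; Chen | 5961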